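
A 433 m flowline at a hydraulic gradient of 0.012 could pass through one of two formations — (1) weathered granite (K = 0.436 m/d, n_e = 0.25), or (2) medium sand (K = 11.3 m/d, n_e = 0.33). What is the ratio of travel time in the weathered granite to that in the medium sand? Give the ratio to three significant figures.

19.6

Unit 1 (weathered granite): v = 0.436×0.012/0.25 = 0.02093 m/d, t = 433/0.02093 = 20690 d
Unit 2 (medium sand): v = 11.3×0.012/0.33 = 0.4109 m/d, t = 433/0.4109 = 1054 d
t(weathered granite) / t(medium sand) = 20690/1054 = 19.6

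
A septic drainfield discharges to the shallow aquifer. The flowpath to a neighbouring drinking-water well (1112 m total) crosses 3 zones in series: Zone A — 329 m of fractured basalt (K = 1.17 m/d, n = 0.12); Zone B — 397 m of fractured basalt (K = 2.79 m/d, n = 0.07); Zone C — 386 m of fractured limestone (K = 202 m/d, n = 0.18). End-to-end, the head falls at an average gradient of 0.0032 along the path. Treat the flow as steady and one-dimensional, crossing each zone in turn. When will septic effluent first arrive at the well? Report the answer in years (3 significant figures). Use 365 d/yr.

For zones in series the flux q is common to all zones; the equivalent conductivity is the harmonic (thickness-weighted) mean, K_eq = L_total / Σ(L_j/K_j).
Σ(L/K) = 329/1.17 + 397/2.79 + 386/202 = 281.2 + 142.3 + 1.911 = 425.4 d
K_eq = L_total / Σ(L/K) = 1112 / 425.4 = 2.614 m/d
q = K_eq · i = 2.614 × 0.0032 = 0.008365 m/d (same in every zone)
Zone A: v = q/n = 0.008365/0.12 = 0.06971 m/d → t_A = 329/0.06971 = 4720 d
Zone B: v = q/n = 0.008365/0.07 = 0.1195 m/d → t_B = 397/0.1195 = 3322 d
Zone C: v = q/n = 0.008365/0.18 = 0.04647 m/d → t_C = 386/0.04647 = 8306 d
Total t = 4720 + 3322 + 8306 = 16350 d
   = 16350 / 365 = 44.8 yr

44.8 years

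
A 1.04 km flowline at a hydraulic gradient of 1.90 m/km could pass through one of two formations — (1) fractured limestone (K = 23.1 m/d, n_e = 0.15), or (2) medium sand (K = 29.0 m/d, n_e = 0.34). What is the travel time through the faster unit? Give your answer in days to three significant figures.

3550 days

Unit 1 (fractured limestone): v = 23.1×0.0019/0.15 = 0.2926 m/d, t = 1040/0.2926 = 3554 d
Unit 2 (medium sand): v = 29.0×0.0019/0.34 = 0.1621 m/d, t = 1040/0.1621 = 6417 d
Faster unit: t = 3550 d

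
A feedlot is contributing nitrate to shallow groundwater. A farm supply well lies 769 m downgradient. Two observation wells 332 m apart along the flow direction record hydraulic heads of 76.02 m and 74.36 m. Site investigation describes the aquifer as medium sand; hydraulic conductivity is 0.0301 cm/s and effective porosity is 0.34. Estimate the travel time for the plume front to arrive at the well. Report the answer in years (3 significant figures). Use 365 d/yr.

5.51 years

Hydraulic gradient i = (76.02 − 74.36) / 332 = 1.66 / 332 = 0.005000
K = 0.0301 cm/s × 864 = 26.01 m/d
Darcy flux q = K·i = 26.01 × 0.005000 = 0.1300 m/d
Seepage velocity v = q / n = 0.1300 / 0.34 = 0.3824 m/d
t = L / v = 769 / 0.3824 = 2011 d
   = 2011 / 365 = 5.51 yr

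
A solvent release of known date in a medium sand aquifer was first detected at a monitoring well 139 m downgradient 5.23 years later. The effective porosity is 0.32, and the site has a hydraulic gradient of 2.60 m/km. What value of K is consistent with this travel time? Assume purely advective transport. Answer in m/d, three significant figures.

t = 5.23 years = 1909 d
v = L / t = 139 / 1909 = 0.07281 m/d
K = v · n / i = 0.07281 × 0.32 / 0.0026 = 8.96 m/d

8.96 m/d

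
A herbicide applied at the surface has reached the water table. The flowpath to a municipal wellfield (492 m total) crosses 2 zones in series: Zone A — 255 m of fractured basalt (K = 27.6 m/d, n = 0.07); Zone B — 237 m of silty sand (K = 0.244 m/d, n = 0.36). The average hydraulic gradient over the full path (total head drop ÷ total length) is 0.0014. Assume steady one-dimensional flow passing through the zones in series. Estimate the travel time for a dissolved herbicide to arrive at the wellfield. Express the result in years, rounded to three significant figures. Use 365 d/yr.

402 years

Continuity: the same q passes through each zone, so ΔH = q·Σ(L_j/K_j) — the zones act as resistances in series.
Σ(L/K) = 255/27.6 + 237/0.244 = 9.239 + 971.3 = 980.6 d
K_eq = L_total / Σ(L/K) = 492 / 980.6 = 0.5018 m/d
q = K_eq · i = 0.5018 × 0.0014 = 7.025e-4 m/d (same in every zone)
Zone A: v = q/n = 7.025e-4/0.07 = 0.01004 m/d → t_A = 255/0.01004 = 25410 d
Zone B: v = q/n = 7.025e-4/0.36 = 0.001951 m/d → t_B = 237/0.001951 = 121500 d
Total t = 25410 + 121500 = 146900 d
   = 146900 / 365 = 402 yr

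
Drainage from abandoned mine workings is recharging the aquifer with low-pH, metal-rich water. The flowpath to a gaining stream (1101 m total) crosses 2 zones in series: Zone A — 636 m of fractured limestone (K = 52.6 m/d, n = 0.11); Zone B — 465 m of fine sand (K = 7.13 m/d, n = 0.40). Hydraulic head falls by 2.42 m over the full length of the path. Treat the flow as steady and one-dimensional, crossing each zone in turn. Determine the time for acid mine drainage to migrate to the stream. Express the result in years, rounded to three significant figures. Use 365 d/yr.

Continuity: the same q passes through each zone, so ΔH = q·Σ(L_j/K_j) — the zones act as resistances in series.
Σ(L/K) = 636/52.6 + 465/7.13 = 12.09 + 65.22 = 77.31 d
q = ΔH / Σ(L/K) = 2.42 / 77.31 = 0.03130 m/d (same in every zone)
Zone A: v = q/n = 0.03130/0.11 = 0.2846 m/d → t_A = 636/0.2846 = 2235 d
Zone B: v = q/n = 0.03130/0.40 = 0.07826 m/d → t_B = 465/0.07826 = 5942 d
Total t = 2235 + 5942 = 8177 d
   = 8177 / 365 = 22.4 yr

22.4 years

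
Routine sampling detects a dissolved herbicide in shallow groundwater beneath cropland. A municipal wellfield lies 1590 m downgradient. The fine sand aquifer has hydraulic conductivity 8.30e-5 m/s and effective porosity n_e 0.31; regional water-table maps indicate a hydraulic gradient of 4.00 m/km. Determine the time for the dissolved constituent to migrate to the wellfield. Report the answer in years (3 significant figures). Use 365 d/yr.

47.1 years

K = 8.30e-5 m/s × 86400 s/d = 7.171 m/d
Darcy flux q = K·i = 7.171 × 0.0040 = 0.02868 m/d
v = Ki/n = 7.171·0.0040/0.31 = 0.09253 m/d
t = L / v = 1590 / 0.09253 = 17180 d
   = 17180 / 365 = 47.1 yr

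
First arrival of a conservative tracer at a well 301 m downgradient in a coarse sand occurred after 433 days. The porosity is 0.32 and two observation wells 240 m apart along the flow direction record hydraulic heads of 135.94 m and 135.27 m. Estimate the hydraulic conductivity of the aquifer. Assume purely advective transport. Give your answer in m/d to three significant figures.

Hydraulic gradient i = (135.94 − 135.27) / 240 = 0.67 / 240 = 0.002792
v = L / t = 301 / 433 = 0.6952 m/d
K = v · n / i = 0.6952 × 0.32 / 0.002792 = 79.7 m/d

79.7 m/d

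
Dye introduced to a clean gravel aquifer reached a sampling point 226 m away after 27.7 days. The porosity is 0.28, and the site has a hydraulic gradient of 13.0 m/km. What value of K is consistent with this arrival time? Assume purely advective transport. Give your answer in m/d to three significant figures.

v = L / t = 226 / 27.7 = 8.159 m/d
K = v · n / i = 8.159 × 0.28 / 0.013 = 176 m/d

176 m/d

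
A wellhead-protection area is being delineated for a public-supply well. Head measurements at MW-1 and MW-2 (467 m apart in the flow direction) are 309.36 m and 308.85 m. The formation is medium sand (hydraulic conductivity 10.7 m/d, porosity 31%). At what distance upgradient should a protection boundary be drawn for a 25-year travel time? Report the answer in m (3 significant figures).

344 m

Hydraulic gradient i = (309.36 − 308.85) / 467 = 0.51 / 467 = 0.001092
Darcy flux q = K·i = 10.7 × 0.001092 = 0.01169 m/d
v = Ki/n = 10.7·0.001092/0.31 = 0.03769 m/d
T = 25 yr × 365 = 9125 d
L = v × T = 0.03769 × 9125 = 344.0 m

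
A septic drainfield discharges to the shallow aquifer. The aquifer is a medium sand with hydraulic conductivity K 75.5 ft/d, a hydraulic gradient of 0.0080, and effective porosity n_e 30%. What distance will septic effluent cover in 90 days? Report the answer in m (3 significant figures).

K = 75.5 ft/d × 0.3048 = 23.01 m/d
q = Ki = 23.01 × 0.0080 = 0.1841 m/d
v = Ki/n = 23.01·0.0080/0.30 = 0.6137 m/d
L = v × T = 0.6137 × 90 = 55.23 m

55.2 m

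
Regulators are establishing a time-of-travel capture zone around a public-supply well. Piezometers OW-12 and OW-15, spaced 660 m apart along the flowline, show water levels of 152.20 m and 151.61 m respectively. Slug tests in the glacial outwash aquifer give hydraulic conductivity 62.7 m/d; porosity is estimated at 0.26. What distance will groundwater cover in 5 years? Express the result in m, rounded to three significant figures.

Hydraulic gradient i = (152.20 − 151.61) / 660 = 0.59 / 660 = 8.939e-4
q = Ki = 62.7 × 8.939e-4 = 0.05605 m/d
v_s = q/n_e = 0.05605/0.26 = 0.2156 m/d
T = 5 yr × 365 = 1825 d
L = v × T = 0.2156 × 1825 = 393.4 m

393 m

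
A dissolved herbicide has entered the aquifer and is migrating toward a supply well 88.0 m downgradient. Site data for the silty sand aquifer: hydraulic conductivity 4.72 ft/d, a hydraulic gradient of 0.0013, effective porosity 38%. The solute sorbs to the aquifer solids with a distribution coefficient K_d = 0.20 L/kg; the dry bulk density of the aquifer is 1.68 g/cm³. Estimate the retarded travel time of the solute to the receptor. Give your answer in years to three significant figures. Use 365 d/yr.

K = 4.72 ft/d × 0.3048 = 1.439 m/d
q = Ki = 1.439 × 0.0013 = 0.001870 m/d
Average linear velocity = 0.001870 / 0.38 = 0.004922 m/d
Retardation R = 1 + ρ_b·K_d/n = 1 + 1.68×0.20/0.38 = 1.884
Contaminant velocity v_c = v/R = 0.004922/1.884 = 0.002612 m/d
t = L/v_c = 88.0/0.002612 = 33690 d
   = 33690/365 = 92.3 yr

92.3 years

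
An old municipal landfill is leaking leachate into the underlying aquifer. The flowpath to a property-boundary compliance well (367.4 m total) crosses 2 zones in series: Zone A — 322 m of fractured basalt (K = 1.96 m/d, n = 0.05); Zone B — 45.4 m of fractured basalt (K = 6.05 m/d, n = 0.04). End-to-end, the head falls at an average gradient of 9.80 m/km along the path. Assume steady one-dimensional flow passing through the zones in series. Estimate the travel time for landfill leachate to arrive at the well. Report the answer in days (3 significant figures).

855 days

Steady 1-D flow in series ⇒ the Darcy flux q is identical in every zone and the zone head losses add (resistances L/K in series).
Σ(L/K) = 322/1.96 + 45.4/6.05 = 164.3 + 7.504 = 171.8 d
K_eq = L_total / Σ(L/K) = 367.4 / 171.8 = 2.139 m/d
q = K_eq · i = 2.139 × 0.0098 = 0.02096 m/d (same in every zone)
Zone A: v = q/n = 0.02096/0.05 = 0.4192 m/d → t_A = 322/0.4192 = 768.2 d
Zone B: v = q/n = 0.02096/0.04 = 0.5240 m/d → t_B = 45.4/0.5240 = 86.65 d
Total t = 768.2 + 86.65 = 854.8 d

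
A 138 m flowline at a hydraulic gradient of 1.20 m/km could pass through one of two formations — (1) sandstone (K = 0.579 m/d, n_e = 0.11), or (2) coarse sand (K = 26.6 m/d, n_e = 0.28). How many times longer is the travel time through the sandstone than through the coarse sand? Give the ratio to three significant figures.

Unit 1 (sandstone): v = 0.579×0.0012/0.11 = 0.006316 m/d, t = 138/0.006316 = 21850 d
Unit 2 (coarse sand): v = 26.6×0.0012/0.28 = 0.1140 m/d, t = 138/0.1140 = 1211 d
t(sandstone) / t(coarse sand) = 21850/1211 = 18.0

18.0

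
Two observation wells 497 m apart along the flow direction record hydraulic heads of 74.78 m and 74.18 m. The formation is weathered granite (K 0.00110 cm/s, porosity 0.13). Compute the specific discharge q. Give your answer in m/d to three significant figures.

0.00115 m/d

Hydraulic gradient i = (74.78 − 74.18) / 497 = 0.60 / 497 = 0.001207
K = 0.00110 cm/s × 864 = 0.9504 m/d
Specific discharge q = 0.9504 × 0.001207 = 0.001147 m/d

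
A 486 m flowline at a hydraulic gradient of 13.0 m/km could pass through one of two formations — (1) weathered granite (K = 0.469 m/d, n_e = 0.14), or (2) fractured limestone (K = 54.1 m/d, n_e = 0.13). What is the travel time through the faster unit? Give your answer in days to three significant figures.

89.8 days

Unit 1 (weathered granite): v = 0.469×0.013/0.14 = 0.04355 m/d, t = 486/0.04355 = 11160 d
Unit 2 (fractured limestone): v = 54.1×0.013/0.13 = 5.410 m/d, t = 486/5.410 = 89.83 d
Faster unit: t = 89.8 d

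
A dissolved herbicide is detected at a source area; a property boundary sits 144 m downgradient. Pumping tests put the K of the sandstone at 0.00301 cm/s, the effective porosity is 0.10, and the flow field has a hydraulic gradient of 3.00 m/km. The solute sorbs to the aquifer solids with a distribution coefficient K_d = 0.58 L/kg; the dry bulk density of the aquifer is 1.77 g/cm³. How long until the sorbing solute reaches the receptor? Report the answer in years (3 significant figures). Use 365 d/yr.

K = 0.00301 cm/s × 864 = 2.601 m/d
q = Ki = 2.601 × 0.0030 = 0.007802 m/d
Average linear velocity = 0.007802 / 0.10 = 0.07802 m/d
Retardation R = 1 + ρ_b·K_d/n = 1 + 1.77×0.58/0.10 = 11.27
Contaminant velocity v_c = v/R = 0.07802/11.27 = 0.006925 m/d
t = L/v_c = 144/0.006925 = 20790 d
   = 20790/365 = 57.0 yr

57.0 years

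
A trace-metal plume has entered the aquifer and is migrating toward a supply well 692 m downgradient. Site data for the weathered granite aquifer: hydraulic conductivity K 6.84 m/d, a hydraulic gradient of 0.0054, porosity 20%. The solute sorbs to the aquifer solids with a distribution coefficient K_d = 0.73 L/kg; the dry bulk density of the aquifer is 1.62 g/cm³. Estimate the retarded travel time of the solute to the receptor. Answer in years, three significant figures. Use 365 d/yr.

q = Ki = 6.84 × 0.0054 = 0.03694 m/d
Average linear velocity = 0.03694 / 0.20 = 0.1847 m/d
Retardation R = 1 + ρ_b·K_d/n = 1 + 1.62×0.73/0.20 = 6.913
Contaminant velocity v_c = v/R = 0.1847/6.913 = 0.02671 m/d
t = L/v_c = 692/0.02671 = 25900 d
   = 25900/365 = 71.0 yr

71.0 years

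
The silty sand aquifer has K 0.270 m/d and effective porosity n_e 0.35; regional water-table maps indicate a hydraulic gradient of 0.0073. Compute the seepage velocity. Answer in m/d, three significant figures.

0.00563 m/d

Darcy flux q = K·i = 0.270 × 0.0073 = 0.001971 m/d
v = Ki/n = 0.270·0.0073/0.35 = 0.005631 m/d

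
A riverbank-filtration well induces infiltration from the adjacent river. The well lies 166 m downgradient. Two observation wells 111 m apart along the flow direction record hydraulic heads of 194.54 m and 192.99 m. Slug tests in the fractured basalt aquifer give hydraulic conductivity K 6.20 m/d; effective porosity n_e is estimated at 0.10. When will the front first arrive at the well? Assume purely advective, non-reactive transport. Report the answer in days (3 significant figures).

192 days

Hydraulic gradient i = (194.54 − 192.99) / 111 = 1.55 / 111 = 0.01396
q = Ki = 6.20 × 0.01396 = 0.08658 m/d
Seepage velocity v = q / n = 0.08658 / 0.10 = 0.8658 m/d
t = L / v = 166 / 0.8658 = 191.7 d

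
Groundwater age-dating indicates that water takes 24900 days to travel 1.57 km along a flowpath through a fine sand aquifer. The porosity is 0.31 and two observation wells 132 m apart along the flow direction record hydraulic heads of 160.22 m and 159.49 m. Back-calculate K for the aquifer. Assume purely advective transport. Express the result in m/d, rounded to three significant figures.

Hydraulic gradient i = (160.22 − 159.49) / 132 = 0.73 / 132 = 0.005530
L = 1.57 km = 1570 m
v = L / t = 1570 / 24900 = 0.06305 m/d
K = v · n / i = 0.06305 × 0.31 / 0.005530 = 3.53 m/d

3.53 m/d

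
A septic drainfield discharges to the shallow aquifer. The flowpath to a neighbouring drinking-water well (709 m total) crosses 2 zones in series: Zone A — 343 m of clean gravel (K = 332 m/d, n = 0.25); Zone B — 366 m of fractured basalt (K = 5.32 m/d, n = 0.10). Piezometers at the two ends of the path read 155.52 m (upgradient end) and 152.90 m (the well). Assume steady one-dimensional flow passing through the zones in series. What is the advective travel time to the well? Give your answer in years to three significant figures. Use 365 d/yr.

8.93 years

Total head drop ΔH = 155.52 − 152.90 = 2.62 m
Continuity: the same q passes through each zone, so ΔH = q·Σ(L_j/K_j) — the zones act as resistances in series.
Σ(L/K) = 343/332 + 366/5.32 = 1.033 + 68.80 = 69.83 d
q = ΔH / Σ(L/K) = 2.62 / 69.83 = 0.03752 m/d (same in every zone)
Zone A: v = q/n = 0.03752/0.25 = 0.1501 m/d → t_A = 343/0.1501 = 2285 d
Zone B: v = q/n = 0.03752/0.10 = 0.3752 m/d → t_B = 366/0.3752 = 975.5 d
Total t = 2285 + 975.5 = 3261 d
   = 3261 / 365 = 8.93 yr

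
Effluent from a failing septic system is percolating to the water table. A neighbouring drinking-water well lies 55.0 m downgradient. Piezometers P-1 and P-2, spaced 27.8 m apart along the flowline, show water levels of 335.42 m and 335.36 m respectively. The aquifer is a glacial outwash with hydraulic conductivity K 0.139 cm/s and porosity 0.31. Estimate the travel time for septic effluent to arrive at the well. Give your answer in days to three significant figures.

65.8 days

Hydraulic gradient i = (335.42 − 335.36) / 27.8 = 0.06 / 27.8 = 0.002158
K = 0.139 cm/s × 864 = 120.1 m/d
q = Ki = 120.1 × 0.002158 = 0.2592 m/d
v = Ki/n = 120.1·0.002158/0.31 = 0.8361 m/d
t = L / v = 55.0 / 0.8361 = 65.78 d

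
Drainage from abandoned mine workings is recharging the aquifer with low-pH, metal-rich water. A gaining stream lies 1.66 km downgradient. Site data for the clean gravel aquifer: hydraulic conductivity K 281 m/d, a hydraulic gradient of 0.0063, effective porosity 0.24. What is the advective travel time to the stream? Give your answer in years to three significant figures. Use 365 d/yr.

q = Ki = 281 × 0.0063 = 1.770 m/d
v_s = q/n_e = 1.770/0.24 = 7.376 m/d
L = 1.66 km = 1660 m
t = L / v = 1660 / 7.376 = 225.0 d
   = 225.0 / 365 = 0.617 yr

0.617 years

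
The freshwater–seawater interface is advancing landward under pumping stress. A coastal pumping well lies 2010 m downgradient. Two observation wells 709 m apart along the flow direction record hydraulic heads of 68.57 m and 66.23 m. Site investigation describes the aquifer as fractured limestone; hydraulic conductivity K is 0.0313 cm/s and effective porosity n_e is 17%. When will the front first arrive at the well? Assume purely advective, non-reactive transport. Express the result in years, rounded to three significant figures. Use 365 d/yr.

Hydraulic gradient i = (68.57 − 66.23) / 709 = 2.34 / 709 = 0.003300
K = 0.0313 cm/s × 864 = 27.04 m/d
Specific discharge q = 27.04 × 0.003300 = 0.08925 m/d
v_s = q/n_e = 0.08925/0.17 = 0.5250 m/d
t = L / v = 2010 / 0.5250 = 3828 d
   = 3828 / 365 = 10.5 yr

10.5 years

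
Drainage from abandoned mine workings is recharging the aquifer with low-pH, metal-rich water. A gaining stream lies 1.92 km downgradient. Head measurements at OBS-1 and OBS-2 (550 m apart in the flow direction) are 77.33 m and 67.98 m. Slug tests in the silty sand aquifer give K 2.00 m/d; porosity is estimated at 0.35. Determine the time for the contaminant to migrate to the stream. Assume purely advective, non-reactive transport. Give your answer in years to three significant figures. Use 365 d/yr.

Hydraulic gradient i = (77.33 − 67.98) / 550 = 9.35 / 550 = 0.01700
Specific discharge q = 2.00 × 0.01700 = 0.03400 m/d
Seepage velocity v = q / n = 0.03400 / 0.35 = 0.09714 m/d
L = 1.92 km = 1920 m
t = L / v = 1920 / 0.09714 = 19760 d
   = 19760 / 365 = 54.1 yr

54.1 years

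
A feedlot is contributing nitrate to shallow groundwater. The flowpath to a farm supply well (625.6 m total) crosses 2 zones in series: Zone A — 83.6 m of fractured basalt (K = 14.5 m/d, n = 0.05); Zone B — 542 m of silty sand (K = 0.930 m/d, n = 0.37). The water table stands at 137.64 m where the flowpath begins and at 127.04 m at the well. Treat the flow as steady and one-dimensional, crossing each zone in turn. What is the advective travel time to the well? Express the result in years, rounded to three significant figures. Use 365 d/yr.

31.1 years

Total head drop ΔH = 137.64 − 127.04 = 10.60 m
Continuity: the same q passes through each zone, so ΔH = q·Σ(L_j/K_j) — the zones act as resistances in series.
Σ(L/K) = 83.6/14.5 + 542/0.930 = 5.766 + 582.8 = 588.6 d
q = ΔH / Σ(L/K) = 10.60 / 588.6 = 0.01801 m/d (same in every zone)
Zone A: v = q/n = 0.01801/0.05 = 0.3602 m/d → t_A = 83.6/0.3602 = 232.1 d
Zone B: v = q/n = 0.01801/0.37 = 0.04868 m/d → t_B = 542/0.04868 = 11130 d
Total t = 232.1 + 11130 = 11370 d
   = 11370 / 365 = 31.1 yr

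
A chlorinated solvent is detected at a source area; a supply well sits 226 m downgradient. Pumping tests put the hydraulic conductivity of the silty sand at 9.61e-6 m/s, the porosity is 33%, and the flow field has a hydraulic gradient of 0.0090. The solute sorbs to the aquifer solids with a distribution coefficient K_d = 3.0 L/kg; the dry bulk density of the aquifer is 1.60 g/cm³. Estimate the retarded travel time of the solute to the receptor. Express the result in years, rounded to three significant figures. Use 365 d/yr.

425 years

K = 9.61e-6 m/s × 86400 s/d = 0.8303 m/d
Specific discharge q = 0.8303 × 0.0090 = 0.007473 m/d
Average linear velocity = 0.007473 / 0.33 = 0.02264 m/d
Retardation R = 1 + ρ_b·K_d/n = 1 + 1.60×3.0/0.33 = 15.55
Contaminant velocity v_c = v/R = 0.02264/15.55 = 0.001457 m/d
t = L/v_c = 226/0.001457 = 155100 d
   = 155100/365 = 425 yr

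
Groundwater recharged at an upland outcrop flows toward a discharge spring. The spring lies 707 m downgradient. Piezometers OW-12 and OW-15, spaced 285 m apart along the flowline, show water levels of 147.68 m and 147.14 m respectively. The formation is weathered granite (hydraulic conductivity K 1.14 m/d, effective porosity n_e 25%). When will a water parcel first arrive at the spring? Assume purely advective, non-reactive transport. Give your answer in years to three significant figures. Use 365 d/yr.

Hydraulic gradient i = (147.68 − 147.14) / 285 = 0.54 / 285 = 0.001895
Specific discharge q = 1.14 × 0.001895 = 0.002160 m/d
v = Ki/n = 1.14·0.001895/0.25 = 0.008640 m/d
t = L / v = 707 / 0.008640 = 81830 d
   = 81830 / 365 = 224 yr

224 years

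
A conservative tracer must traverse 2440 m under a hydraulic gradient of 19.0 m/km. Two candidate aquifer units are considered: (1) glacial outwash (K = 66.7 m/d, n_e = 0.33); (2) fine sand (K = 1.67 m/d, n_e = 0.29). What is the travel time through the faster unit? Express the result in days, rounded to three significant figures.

635 days

Unit 1 (glacial outwash): v = 66.7×0.019/0.33 = 3.840 m/d, t = 2440/3.840 = 635.4 d
Unit 2 (fine sand): v = 1.67×0.019/0.29 = 0.1094 m/d, t = 2440/0.1094 = 22300 d
Faster unit: t = 635 d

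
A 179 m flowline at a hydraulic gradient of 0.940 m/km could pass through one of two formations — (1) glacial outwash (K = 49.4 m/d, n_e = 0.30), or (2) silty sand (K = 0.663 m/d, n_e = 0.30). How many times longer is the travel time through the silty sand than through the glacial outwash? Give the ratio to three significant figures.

74.5

Unit 1 (glacial outwash): v = 49.4×9.4e-4/0.30 = 0.1548 m/d, t = 179/0.1548 = 1156 d
Unit 2 (silty sand): v = 0.663×9.4e-4/0.30 = 0.002077 m/d, t = 179/0.002077 = 86170 d
t(silty sand) / t(glacial outwash) = 86170/1156 = 74.5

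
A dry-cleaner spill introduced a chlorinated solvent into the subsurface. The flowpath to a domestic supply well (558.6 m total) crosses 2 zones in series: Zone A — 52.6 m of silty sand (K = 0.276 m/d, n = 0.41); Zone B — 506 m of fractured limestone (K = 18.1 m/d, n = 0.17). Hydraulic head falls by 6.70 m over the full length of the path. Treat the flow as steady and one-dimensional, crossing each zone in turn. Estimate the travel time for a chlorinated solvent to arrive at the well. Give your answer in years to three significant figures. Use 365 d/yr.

Steady 1-D flow in series ⇒ the Darcy flux q is identical in every zone and the zone head losses add (resistances L/K in series).
Σ(L/K) = 52.6/0.276 + 506/18.1 = 190.6 + 27.96 = 218.5 d
q = ΔH / Σ(L/K) = 6.70 / 218.5 = 0.03066 m/d (same in every zone)
Zone A: v = q/n = 0.03066/0.41 = 0.07478 m/d → t_A = 52.6/0.07478 = 703.4 d
Zone B: v = q/n = 0.03066/0.17 = 0.1803 m/d → t_B = 506/0.1803 = 2806 d
Total t = 703.4 + 2806 = 3509 d
   = 3509 / 365 = 9.61 yr

9.61 years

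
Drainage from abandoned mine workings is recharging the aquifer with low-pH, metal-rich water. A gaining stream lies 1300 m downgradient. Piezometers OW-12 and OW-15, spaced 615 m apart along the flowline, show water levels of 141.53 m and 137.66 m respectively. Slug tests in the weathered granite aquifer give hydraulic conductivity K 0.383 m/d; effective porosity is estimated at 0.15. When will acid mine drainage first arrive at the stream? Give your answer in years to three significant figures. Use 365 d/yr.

222 years

Hydraulic gradient i = (141.53 − 137.66) / 615 = 3.87 / 615 = 0.006293
q = Ki = 0.383 × 0.006293 = 0.002410 m/d
Seepage velocity v = q / n = 0.002410 / 0.15 = 0.01607 m/d
t = L / v = 1300 / 0.01607 = 80910 d
   = 80910 / 365 = 222 yr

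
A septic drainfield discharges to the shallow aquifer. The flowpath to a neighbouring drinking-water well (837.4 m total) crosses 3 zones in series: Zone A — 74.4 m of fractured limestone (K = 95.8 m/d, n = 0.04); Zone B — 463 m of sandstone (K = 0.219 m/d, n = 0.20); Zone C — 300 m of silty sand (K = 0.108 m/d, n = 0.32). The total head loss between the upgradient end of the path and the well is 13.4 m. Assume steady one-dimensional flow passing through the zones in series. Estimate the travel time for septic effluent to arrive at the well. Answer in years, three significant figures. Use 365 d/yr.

Continuity: the same q passes through each zone, so ΔH = q·Σ(L_j/K_j) — the zones act as resistances in series.
Σ(L/K) = 74.4/95.8 + 463/0.219 + 300/0.108 = 0.7766 + 2114 + 2778 = 4893 d
q = ΔH / Σ(L/K) = 13.4 / 4893 = 0.002739 m/d (same in every zone)
Zone A: v = q/n = 0.002739/0.04 = 0.06847 m/d → t_A = 74.4/0.06847 = 1087 d
Zone B: v = q/n = 0.002739/0.20 = 0.01369 m/d → t_B = 463/0.01369 = 33810 d
Zone C: v = q/n = 0.002739/0.32 = 0.008559 m/d → t_C = 300/0.008559 = 35050 d
Total t = 1087 + 33810 + 35050 = 69950 d
   = 69950 / 365 = 192 yr

192 years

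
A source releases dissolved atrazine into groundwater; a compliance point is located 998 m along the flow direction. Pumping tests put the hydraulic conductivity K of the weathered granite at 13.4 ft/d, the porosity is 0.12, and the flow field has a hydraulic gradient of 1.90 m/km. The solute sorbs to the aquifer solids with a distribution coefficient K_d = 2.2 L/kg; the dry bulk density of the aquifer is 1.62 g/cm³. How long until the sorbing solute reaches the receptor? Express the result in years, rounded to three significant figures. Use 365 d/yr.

1300 years

K = 13.4 ft/d × 0.3048 = 4.084 m/d
q = Ki = 4.084 × 0.0019 = 0.007760 m/d
v_s = q/n_e = 0.007760/0.12 = 0.06467 m/d
Retardation R = 1 + ρ_b·K_d/n = 1 + 1.62×2.2/0.12 = 30.70
Contaminant velocity v_c = v/R = 0.06467/30.70 = 0.002106 m/d
t = L/v_c = 998/0.002106 = 473800 d
   = 473800/365 = 1300 yr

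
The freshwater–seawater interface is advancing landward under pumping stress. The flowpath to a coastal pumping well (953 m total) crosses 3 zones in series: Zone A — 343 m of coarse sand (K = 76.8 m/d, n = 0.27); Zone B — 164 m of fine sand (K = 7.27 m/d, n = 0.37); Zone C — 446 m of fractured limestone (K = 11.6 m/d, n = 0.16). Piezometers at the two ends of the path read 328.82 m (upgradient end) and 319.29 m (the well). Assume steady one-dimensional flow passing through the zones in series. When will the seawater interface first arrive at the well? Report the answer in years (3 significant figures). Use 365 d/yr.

4.23 years

Total head drop ΔH = 328.82 − 319.29 = 9.53 m
Continuity: the same q passes through each zone, so ΔH = q·Σ(L_j/K_j) — the zones act as resistances in series.
Σ(L/K) = 343/76.8 + 164/7.27 + 446/11.6 = 4.466 + 22.56 + 38.45 = 65.47 d
q = ΔH / Σ(L/K) = 9.53 / 65.47 = 0.1456 m/d (same in every zone)
Zone A: v = q/n = 0.1456/0.27 = 0.5391 m/d → t_A = 343/0.5391 = 636.2 d
Zone B: v = q/n = 0.1456/0.37 = 0.3934 m/d → t_B = 164/0.3934 = 416.9 d
Zone C: v = q/n = 0.1456/0.16 = 0.9097 m/d → t_C = 446/0.9097 = 490.3 d
Total t = 636.2 + 416.9 + 490.3 = 1543 d
   = 1543 / 365 = 4.23 yr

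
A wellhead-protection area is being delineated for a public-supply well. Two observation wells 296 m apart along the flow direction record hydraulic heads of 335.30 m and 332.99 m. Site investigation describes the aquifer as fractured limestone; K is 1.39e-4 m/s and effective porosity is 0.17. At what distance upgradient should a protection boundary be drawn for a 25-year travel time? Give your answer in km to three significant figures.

Hydraulic gradient i = (335.30 − 332.99) / 296 = 2.31 / 296 = 0.007804
K = 1.39e-4 m/s × 86400 s/d = 12.01 m/d
Specific discharge q = 12.01 × 0.007804 = 0.09372 m/d
Average linear velocity = 0.09372 / 0.17 = 0.5513 m/d
T = 25 yr × 365 = 9125 d
L = v × T = 0.5513 × 9125 = 5031 m
   = 5.03 km

5.03 km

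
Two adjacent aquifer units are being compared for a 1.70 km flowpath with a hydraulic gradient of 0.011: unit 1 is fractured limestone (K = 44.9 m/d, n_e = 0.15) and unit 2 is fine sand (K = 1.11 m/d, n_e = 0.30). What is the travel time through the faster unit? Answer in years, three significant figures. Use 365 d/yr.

1.41 years

Unit 1 (fractured limestone): v = 44.9×0.011/0.15 = 3.293 m/d, t = 1700/3.293 = 516.3 d
Unit 2 (fine sand): v = 1.11×0.011/0.30 = 0.04070 m/d, t = 1700/0.04070 = 41770 d
Faster: 516.3 d / 365 = 1.41 yr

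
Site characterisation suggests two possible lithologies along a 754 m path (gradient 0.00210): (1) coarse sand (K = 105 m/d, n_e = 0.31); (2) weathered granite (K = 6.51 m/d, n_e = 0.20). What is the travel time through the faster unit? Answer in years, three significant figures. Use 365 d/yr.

Unit 1 (coarse sand): v = 105×0.0021/0.31 = 0.7113 m/d, t = 754/0.7113 = 1060 d
Unit 2 (weathered granite): v = 6.51×0.0021/0.20 = 0.06835 m/d, t = 754/0.06835 = 11030 d
Faster: 1060 d / 365 = 2.90 yr

2.90 years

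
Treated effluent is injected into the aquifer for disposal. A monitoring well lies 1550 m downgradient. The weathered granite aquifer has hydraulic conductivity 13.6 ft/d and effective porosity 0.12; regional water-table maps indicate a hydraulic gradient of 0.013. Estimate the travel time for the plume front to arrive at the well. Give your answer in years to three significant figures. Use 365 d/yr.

9.46 years

K = 13.6 ft/d × 0.3048 = 4.145 m/d
q = Ki = 4.145 × 0.013 = 0.05389 m/d
Average linear velocity = 0.05389 / 0.12 = 0.4491 m/d
t = L / v = 1550 / 0.4491 = 3452 d
   = 3452 / 365 = 9.46 yr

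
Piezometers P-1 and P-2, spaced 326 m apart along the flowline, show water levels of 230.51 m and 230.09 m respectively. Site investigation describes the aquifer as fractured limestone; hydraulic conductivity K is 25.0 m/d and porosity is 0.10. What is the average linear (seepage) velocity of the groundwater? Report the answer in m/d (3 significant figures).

0.322 m/d

Hydraulic gradient i = (230.51 − 230.09) / 326 = 0.42 / 326 = 0.001288
q = Ki = 25.0 × 0.001288 = 0.03221 m/d
v = Ki/n = 25.0·0.001288/0.10 = 0.3221 m/d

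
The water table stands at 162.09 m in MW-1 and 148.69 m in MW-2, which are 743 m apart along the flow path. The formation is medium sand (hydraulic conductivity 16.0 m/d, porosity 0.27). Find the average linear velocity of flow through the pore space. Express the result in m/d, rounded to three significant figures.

Hydraulic gradient i = (162.09 − 148.69) / 743 = 13.40 / 743 = 0.01803
q = Ki = 16.0 × 0.01803 = 0.2886 m/d
Average linear velocity = 0.2886 / 0.27 = 1.069 m/d

1.07 m/d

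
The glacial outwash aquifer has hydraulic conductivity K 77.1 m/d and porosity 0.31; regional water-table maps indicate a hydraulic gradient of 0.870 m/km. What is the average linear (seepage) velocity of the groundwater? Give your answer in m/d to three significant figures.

0.216 m/d

Darcy flux q = K·i = 77.1 × 8.7e-4 = 0.06708 m/d
Seepage velocity v = q / n = 0.06708 / 0.31 = 0.2164 m/d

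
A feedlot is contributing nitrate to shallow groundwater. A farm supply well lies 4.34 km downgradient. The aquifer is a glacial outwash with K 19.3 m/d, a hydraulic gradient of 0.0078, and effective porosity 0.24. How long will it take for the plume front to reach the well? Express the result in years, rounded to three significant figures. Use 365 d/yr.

Specific discharge q = 19.3 × 0.0078 = 0.1505 m/d
Average linear velocity = 0.1505 / 0.24 = 0.6273 m/d
L = 4.34 km = 4340 m
t = L / v = 4340 / 0.6273 = 6919 d
   = 6919 / 365 = 19.0 yr

19.0 years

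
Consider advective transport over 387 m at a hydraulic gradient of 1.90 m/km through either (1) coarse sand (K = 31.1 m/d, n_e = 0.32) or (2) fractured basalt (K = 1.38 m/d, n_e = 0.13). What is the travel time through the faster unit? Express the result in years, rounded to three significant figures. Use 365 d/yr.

Unit 1 (coarse sand): v = 31.1×0.0019/0.32 = 0.1847 m/d, t = 387/0.1847 = 2096 d
Unit 2 (fractured basalt): v = 1.38×0.0019/0.13 = 0.02017 m/d, t = 387/0.02017 = 19190 d
Faster: 2096 d / 365 = 5.74 yr

5.74 years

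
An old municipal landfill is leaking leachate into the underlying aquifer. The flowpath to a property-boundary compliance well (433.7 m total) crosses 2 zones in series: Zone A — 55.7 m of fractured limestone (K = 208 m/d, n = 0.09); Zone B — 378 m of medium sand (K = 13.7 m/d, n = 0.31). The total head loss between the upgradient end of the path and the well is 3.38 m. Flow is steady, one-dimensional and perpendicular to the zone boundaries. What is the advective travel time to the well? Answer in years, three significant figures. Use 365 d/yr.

Continuity: the same q passes through each zone, so ΔH = q·Σ(L_j/K_j) — the zones act as resistances in series.
Σ(L/K) = 55.7/208 + 378/13.7 = 0.2678 + 27.59 = 27.86 d
q = ΔH / Σ(L/K) = 3.38 / 27.86 = 0.1213 m/d (same in every zone)
Zone A: v = q/n = 0.1213/0.09 = 1.348 m/d → t_A = 55.7/1.348 = 41.32 d
Zone B: v = q/n = 0.1213/0.31 = 0.3914 m/d → t_B = 378/0.3914 = 965.8 d
Total t = 41.32 + 965.8 = 1007 d
   = 1007 / 365 = 2.76 yr

2.76 years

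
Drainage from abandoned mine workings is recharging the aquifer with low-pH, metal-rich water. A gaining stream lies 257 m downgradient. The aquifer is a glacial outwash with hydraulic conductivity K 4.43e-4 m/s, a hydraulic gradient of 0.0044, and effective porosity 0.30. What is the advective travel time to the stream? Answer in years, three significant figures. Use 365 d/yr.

K = 4.43e-4 m/s × 86400 s/d = 38.28 m/d
Darcy flux q = K·i = 38.28 × 0.0044 = 0.1684 m/d
v = Ki/n = 38.28·0.0044/0.30 = 0.5614 m/d
t = L / v = 257 / 0.5614 = 457.8 d
   = 457.8 / 365 = 1.25 yr

1.25 years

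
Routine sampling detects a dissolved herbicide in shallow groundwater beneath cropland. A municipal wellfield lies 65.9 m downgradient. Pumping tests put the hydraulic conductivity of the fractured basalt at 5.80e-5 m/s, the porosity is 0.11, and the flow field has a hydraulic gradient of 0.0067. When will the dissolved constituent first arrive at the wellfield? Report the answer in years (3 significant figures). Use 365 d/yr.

0.592 years

K = 5.80e-5 m/s × 86400 s/d = 5.011 m/d
Darcy flux q = K·i = 5.011 × 0.0067 = 0.03358 m/d
Seepage velocity v = q / n = 0.03358 / 0.11 = 0.3052 m/d
t = L / v = 65.9 / 0.3052 = 215.9 d
   = 215.9 / 365 = 0.592 yr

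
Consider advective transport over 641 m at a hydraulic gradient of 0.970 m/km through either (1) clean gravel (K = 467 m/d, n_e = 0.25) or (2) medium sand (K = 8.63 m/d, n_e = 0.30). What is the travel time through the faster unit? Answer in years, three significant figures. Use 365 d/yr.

Unit 1 (clean gravel): v = 467×9.7e-4/0.25 = 1.812 m/d, t = 641/1.812 = 353.8 d
Unit 2 (medium sand): v = 8.63×9.7e-4/0.30 = 0.02790 m/d, t = 641/0.02790 = 22970 d
Faster: 353.8 d / 365 = 0.969 yr

0.969 years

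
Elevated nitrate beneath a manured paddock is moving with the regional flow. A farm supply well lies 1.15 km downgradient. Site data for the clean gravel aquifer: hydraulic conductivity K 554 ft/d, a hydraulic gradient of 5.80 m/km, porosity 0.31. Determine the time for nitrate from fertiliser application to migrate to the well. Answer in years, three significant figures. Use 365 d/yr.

0.997 years

K = 554 ft/d × 0.3048 = 168.9 m/d
q = Ki = 168.9 × 0.0058 = 0.9794 m/d
Seepage velocity v = q / n = 0.9794 / 0.31 = 3.159 m/d
L = 1.15 km = 1150 m
t = L / v = 1150 / 3.159 = 364.0 d
   = 364.0 / 365 = 0.997 yr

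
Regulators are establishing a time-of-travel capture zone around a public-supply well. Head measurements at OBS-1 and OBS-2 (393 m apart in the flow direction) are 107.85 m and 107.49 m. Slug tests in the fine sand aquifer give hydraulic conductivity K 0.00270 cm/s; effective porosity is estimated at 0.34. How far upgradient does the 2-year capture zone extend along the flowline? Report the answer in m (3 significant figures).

Hydraulic gradient i = (107.85 − 107.49) / 393 = 0.36 / 393 = 9.160e-4
K = 0.00270 cm/s × 864 = 2.333 m/d
q = Ki = 2.333 × 9.160e-4 = 0.002137 m/d
Average linear velocity = 0.002137 / 0.34 = 0.006285 m/d
T = 2 yr × 365 = 730 d
L = v × T = 0.006285 × 730 = 4.588 m

4.59 m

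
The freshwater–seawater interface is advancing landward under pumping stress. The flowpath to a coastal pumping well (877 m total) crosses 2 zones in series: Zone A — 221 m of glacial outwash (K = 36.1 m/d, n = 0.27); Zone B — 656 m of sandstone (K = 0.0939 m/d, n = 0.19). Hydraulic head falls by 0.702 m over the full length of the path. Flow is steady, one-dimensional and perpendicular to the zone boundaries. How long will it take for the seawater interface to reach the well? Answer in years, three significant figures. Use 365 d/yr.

5030 years

Continuity: the same q passes through each zone, so ΔH = q·Σ(L_j/K_j) — the zones act as resistances in series.
Σ(L/K) = 221/36.1 + 656/0.0939 = 6.122 + 6986 = 6992 d
q = ΔH / Σ(L/K) = 0.702 / 6992 = 1.004e-4 m/d (same in every zone)
Zone A: v = q/n = 1.004e-4/0.27 = 3.718e-4 m/d → t_A = 221/3.718e-4 = 594300 d
Zone B: v = q/n = 1.004e-4/0.19 = 5.284e-4 m/d → t_B = 656/5.284e-4 = 1.241e6 d
Total t = 594300 + 1.241e6 = 1.836e6 d
   = 1.836e6 / 365 = 5030 yr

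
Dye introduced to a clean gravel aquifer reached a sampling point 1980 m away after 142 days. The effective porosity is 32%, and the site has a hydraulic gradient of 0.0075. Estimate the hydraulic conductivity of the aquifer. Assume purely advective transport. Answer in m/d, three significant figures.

595 m/d

v = L / t = 1980 / 142 = 13.94 m/d
K = v · n / i = 13.94 × 0.32 / 0.0075 = 595 m/d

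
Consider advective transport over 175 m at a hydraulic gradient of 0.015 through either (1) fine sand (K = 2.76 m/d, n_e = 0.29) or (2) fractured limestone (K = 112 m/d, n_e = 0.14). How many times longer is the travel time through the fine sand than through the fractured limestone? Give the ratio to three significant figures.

Unit 1 (fine sand): v = 2.76×0.015/0.29 = 0.1428 m/d, t = 175/0.1428 = 1226 d
Unit 2 (fractured limestone): v = 112×0.015/0.14 = 12.00 m/d, t = 175/12.00 = 14.58 d
t(fine sand) / t(fractured limestone) = 1226/14.58 = 84.1

84.1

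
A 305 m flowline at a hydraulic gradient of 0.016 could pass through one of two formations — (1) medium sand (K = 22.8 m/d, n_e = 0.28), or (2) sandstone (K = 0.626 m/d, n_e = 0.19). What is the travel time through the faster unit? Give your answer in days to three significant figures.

234 days

Unit 1 (medium sand): v = 22.8×0.016/0.28 = 1.303 m/d, t = 305/1.303 = 234.1 d
Unit 2 (sandstone): v = 0.626×0.016/0.19 = 0.05272 m/d, t = 305/0.05272 = 5786 d
Faster unit: t = 234 d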